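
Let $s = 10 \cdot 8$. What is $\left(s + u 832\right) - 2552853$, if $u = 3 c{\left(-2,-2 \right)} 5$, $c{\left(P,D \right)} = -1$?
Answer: $-2565253$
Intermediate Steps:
$s = 80$
$u = -15$ ($u = 3 \left(-1\right) 5 = \left(-3\right) 5 = -15$)
$\left(s + u 832\right) - 2552853 = \left(80 - 12480\right) - 2552853 = -12400 - 2552853 = -2565253$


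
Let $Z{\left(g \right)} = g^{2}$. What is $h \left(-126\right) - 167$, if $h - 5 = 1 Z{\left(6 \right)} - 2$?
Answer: $-5081$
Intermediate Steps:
$h = 39$ ($h = 5 - \left(2 - 6^{2}\right) = 5 + \left(1 \cdot 36 - 2\right) = 5 + \left(36 - 2\right) = 5 + 34 = 39$)
$h \left(-126\right) - 167 = 39 \left(-126\right) - 167 = -4914 - 167 = -5081$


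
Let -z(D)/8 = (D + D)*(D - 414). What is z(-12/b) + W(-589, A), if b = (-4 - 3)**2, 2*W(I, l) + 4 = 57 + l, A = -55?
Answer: -3899617/2401 ≈ -1624.2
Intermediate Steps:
W(I, l) = 53/2 + l/2 (W(I, l) = -2 + (57 + l)/2 = -2 + (57/2 + l/2) = 53/2 + l/2)
b = 49 (b = (-7)**2 = 49)
z(D) = -16*D*(-414 + D) (z(D) = -8*(D + D)*(D - 414) = -8*2*D*(-414 + D) = -16*D*(-414 + D))
z(-12/b) + W(-589, A) = 16*(-12/49)*(414 - (-12)/49) + (53/2 + (1/2)*(-55)) = 16*(-12*1/49)*(414 - (-12)/49) + (53/2 - 55/2) = 16*(-12/49)*(414 - 1*(-12/49)) - 1 = 16*(-12/49)*(414 + 12/49) - 1 = 16*(-12/49)*(20298/49) - 1 = -3897216/2401 - 1 = -3899617/2401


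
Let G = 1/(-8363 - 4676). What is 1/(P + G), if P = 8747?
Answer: 13039/114052132 ≈ 0.00011432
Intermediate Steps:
G = -1/13039 (G = 1/(-13039) = -1/13039 ≈ -7.6693e-5)
1/(P + G) = 1/(8747 - 1/13039) = 1/(114052132/13039) = 13039/114052132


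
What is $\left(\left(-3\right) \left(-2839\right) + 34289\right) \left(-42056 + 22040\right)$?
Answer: $-856804896$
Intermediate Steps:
$\left(\left(-3\right) \left(-2839\right) + 34289\right) \left(-42056 + 22040\right) = \left(8517 + 34289\right) \left(-20016\right) = 42806 \left(-20016\right) = -856804896$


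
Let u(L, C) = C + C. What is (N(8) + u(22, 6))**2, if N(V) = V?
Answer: 400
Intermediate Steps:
u(L, C) = 2*C
(N(8) + u(22, 6))**2 = (8 + 2*6)**2 = (8 + 12)**2 = 20**2 = 400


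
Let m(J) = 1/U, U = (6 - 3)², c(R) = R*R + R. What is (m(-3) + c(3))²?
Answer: 11881/81 ≈ 146.68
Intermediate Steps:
c(R) = R + R² (c(R) = R² + R = R + R²)
U = 9 (U = 3² = 9)
m(J) = ⅑ (m(J) = 1/9 = ⅑)
(m(-3) + c(3))² = (⅑ + 3*(1 + 3))² = (⅑ + 3*4)² = (⅑ + 12)² = (109/9)² = 11881/81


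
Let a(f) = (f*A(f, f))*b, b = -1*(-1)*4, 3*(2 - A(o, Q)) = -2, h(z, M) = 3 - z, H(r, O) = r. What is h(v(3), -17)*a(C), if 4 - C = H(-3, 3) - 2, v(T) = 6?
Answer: -288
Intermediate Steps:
A(o, Q) = 8/3 (A(o, Q) = 2 - ⅓*(-2) = 2 + ⅔ = 8/3)
b = 4 (b = 1*4 = 4)
C = 9 (C = 4 - (-3 - 2) = 4 - 1*(-5) = 4 + 5 = 9)
a(f) = 32*f/3 (a(f) = (f*(8/3))*4 = (8*f/3)*4 = 32*f/3)
h(v(3), -17)*a(C) = (3 - 1*6)*((32/3)*9) = (3 - 6)*96 = -3*96 = -288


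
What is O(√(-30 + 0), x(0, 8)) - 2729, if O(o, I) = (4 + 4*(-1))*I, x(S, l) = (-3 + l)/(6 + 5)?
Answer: -2729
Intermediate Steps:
x(S, l) = -3/11 + l/11 (x(S, l) = (-3 + l)/11 = (-3 + l)*(1/11) = -3/11 + l/11)
O(o, I) = 0 (O(o, I) = (4 - 4)*I = 0*I = 0)
O(√(-30 + 0), x(0, 8)) - 2729 = 0 - 2729 = -2729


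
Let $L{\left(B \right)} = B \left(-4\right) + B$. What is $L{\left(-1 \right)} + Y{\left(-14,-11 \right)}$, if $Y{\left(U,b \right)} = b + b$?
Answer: $-19$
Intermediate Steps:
$Y{\left(U,b \right)} = 2 b$
$L{\left(B \right)} = - 3 B$ ($L{\left(B \right)} = - 4 B + B = - 3 B$)
$L{\left(-1 \right)} + Y{\left(-14,-11 \right)} = \left(-3\right) \left(-1\right) + 2 \left(-11\right) = 3 - 22 = -19$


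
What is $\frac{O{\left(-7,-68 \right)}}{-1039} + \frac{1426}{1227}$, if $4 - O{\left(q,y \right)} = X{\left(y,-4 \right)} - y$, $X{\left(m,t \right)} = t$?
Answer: $\frac{1555234}{1274853} \approx 1.2199$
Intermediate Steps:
$O{\left(q,y \right)} = 8 + y$ ($O{\left(q,y \right)} = 4 - \left(-4 - y\right) = 4 + \left(4 + y\right) = 8 + y$)
$\frac{O{\left(-7,-68 \right)}}{-1039} + \frac{1426}{1227} = \frac{8 - 68}{-1039} + \frac{1426}{1227} = \left(-60\right) \left(- \frac{1}{1039}\right) + 1426 \cdot \frac{1}{1227} = \frac{60}{1039} + \frac{1426}{1227} = \frac{1555234}{1274853}$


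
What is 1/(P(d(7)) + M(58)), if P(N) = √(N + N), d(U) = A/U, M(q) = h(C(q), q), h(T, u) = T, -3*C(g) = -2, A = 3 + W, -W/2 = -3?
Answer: -21/67 + 27*√14/134 ≈ 0.44048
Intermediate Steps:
W = 6 (W = -2*(-3) = 6)
A = 9 (A = 3 + 6 = 9)
C(g) = ⅔ (C(g) = -⅓*(-2) = ⅔)
M(q) = ⅔
d(U) = 9/U
P(N) = √2*√N (P(N) = √(2*N) = √2*√N)
1/(P(d(7)) + M(58)) = 1/(√2*√(9/7) + ⅔) = 1/(√2*(3*√7/7) + ⅔) = 1/(3*√14/7 + ⅔) = 1/(⅔ + 3*√14/7)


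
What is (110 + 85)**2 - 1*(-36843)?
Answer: 74868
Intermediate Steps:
(110 + 85)**2 - 1*(-36843) = 195**2 + 36843 = 38025 + 36843 = 74868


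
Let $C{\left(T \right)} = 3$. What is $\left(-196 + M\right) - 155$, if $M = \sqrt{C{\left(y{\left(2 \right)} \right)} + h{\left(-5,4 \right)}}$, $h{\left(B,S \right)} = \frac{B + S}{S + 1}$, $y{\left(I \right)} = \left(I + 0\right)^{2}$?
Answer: $-351 + \frac{\sqrt{70}}{5} \approx -349.33$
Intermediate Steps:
$y{\left(I \right)} = I^{2}$
$h{\left(B,S \right)} = \frac{B + S}{1 + S}$
$M = \frac{\sqrt{70}}{5}$ ($M = \sqrt{3 + \frac{-5 + 4}{1 + 4}} = \sqrt{3 + \frac{1}{5} \left(-1\right)} = \sqrt{3 - \frac{1}{5}} = \sqrt{\frac{14}{5}} = \frac{\sqrt{70}}{5} \approx 1.6733$)
$\left(-196 + M\right) - 155 = \left(-196 + \frac{\sqrt{70}}{5}\right) - 155 = -351 + \frac{\sqrt{70}}{5}$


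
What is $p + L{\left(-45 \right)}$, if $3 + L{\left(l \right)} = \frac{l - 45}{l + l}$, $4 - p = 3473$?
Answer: $-3471$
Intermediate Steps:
$p = -3469$ ($p = 4 - 3473 = -3469$)
$L{\left(l \right)} = -3 + \frac{-45 + l}{2 l}$ ($L{\left(l \right)} = -3 + \frac{l - 45}{l + l} = -3 + \frac{-45 + l}{2 l}$)
$p + L{\left(-45 \right)} = -3469 + \frac{5 \left(-9 - -45\right)}{2 \left(-45\right)} = -3469 + \frac{5}{2} \left(- \frac{1}{45}\right) \left(-9 + 45\right) = -3469 + \frac{5}{2} \left(- \frac{1}{45}\right) 36 = -3469 - 2 = -3471$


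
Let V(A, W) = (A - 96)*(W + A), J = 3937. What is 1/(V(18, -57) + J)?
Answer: 1/6979 ≈ 0.00014329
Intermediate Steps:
V(A, W) = (-96 + A)*(A + W)
1/(V(18, -57) + J) = 1/((18² - 96*18 - 96*(-57) + 18*(-57)) + 3937) = 1/((324 - 1728 + 5472 - 1026) + 3937) = 1/(3042 + 3937) = 1/6979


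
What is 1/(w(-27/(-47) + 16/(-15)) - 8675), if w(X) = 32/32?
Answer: -1/8674 ≈ -0.00011529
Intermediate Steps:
w(X) = 1 (w(X) = 32*(1/32) = 1)
1/(w(-27/(-47) + 16/(-15)) - 8675) = 1/(1 - 8675) = 1/(-8674) = -1/8674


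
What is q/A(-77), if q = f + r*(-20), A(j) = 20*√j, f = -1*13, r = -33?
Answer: -647*I*√77/1540 ≈ -3.6866*I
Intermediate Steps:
f = -13
q = 647 (q = -13 - 33*(-20) = -13 + 660 = 647)
q/A(-77) = 647/((20*√(-77))) = 647/((20*(I*√77))) = 647/((20*I*√77)) = 647*(-I*√77/1540) = -647*I*√77/1540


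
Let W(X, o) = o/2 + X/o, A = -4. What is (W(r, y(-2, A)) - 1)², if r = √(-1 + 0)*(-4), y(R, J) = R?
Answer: -8*I ≈ -8.0*I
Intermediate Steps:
r = -4*I (r = √(-1)*(-4) = I*(-4) = -4*I ≈ -4.0*I)
W(X, o) = o/2 + X/o (W(X, o) = o*(½) + X/o = o/2 + X/o)
(W(r, y(-2, A)) - 1)² = (((½)*(-2) - 4*I/(-2)) - 1)² = ((-1 - 4*I*(-½)) - 1)² = ((-1 + 2*I) - 1)² = (-2 + 2*I)²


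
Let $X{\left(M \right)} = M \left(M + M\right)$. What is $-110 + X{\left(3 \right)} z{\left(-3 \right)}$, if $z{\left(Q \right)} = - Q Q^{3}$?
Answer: $-1568$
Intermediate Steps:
$z{\left(Q \right)} = - Q^{4}$
$X{\left(M \right)} = 2 M^{2}$ ($X{\left(M \right)} = M 2 M = 2 M^{2}$)
$-110 + X{\left(3 \right)} z{\left(-3 \right)} = -110 + 2 \cdot 3^{2} \left(- \left(-3\right)^{4}\right) = -110 + 2 \cdot 9 \left(\left(-1\right) 81\right) = -110 + 18 \left(-81\right) = -110 - 1458 = -1568$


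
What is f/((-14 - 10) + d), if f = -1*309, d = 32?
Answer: -309/8 ≈ -38.625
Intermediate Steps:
f = -309
f/((-14 - 10) + d) = -309/((-14 - 10) + 32) = -309/(-24 + 32) = -309/8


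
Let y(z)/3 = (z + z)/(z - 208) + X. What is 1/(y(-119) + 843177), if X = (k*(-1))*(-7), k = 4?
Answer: 109/91915687 ≈ 1.1859e-6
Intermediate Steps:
X = 28 (X = (4*(-1))*(-7) = -4*(-7) = 28)
y(z) = 84 + 6*z/(-208 + z) (y(z) = 3*((z + z)/(z - 208) + 28) = 3*((2*z)/(-208 + z) + 28) = 3*(2*z/(-208 + z) + 28) = 3*(28 + 2*z/(-208 + z)) = 84 + 6*z/(-208 + z))
1/(y(-119) + 843177) = 1/(6*(-2912 + 15*(-119))/(-208 - 119) + 843177) = 1/(6*(-2912 - 1785)/(-327) + 843177) = 1/(6*(-1/327)*(-4697) + 843177) = 1/(9394/109 + 843177) = 1/(91915687/109) = 109/91915687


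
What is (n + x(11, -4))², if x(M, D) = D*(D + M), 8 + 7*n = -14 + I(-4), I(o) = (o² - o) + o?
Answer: 40804/49 ≈ 832.73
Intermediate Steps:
I(o) = o²
n = -6/7 (n = -8/7 + (-14 + (-4)²)/7 = -8/7 + (-14 + 16)/7 = -8/7 + (⅐)*2 = -8/7 + 2/7 = -6/7 ≈ -0.85714)
(n + x(11, -4))² = (-6/7 - 4*(-4 + 11))² = (-6/7 - 4*7)² = (-6/7 - 28)² = (-202/7)² = 40804/49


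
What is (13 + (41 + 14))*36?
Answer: 2448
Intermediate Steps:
(13 + (41 + 14))*36 = (13 + 55)*36 = 68*36 = 2448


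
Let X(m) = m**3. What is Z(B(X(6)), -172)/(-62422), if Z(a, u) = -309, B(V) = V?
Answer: 309/62422 ≈ 0.0049502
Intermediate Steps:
Z(B(X(6)), -172)/(-62422) = -309/(-62422) = -309*(-1/62422) = 309/62422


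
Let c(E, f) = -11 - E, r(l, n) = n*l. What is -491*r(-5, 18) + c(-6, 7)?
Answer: 44185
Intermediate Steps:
r(l, n) = l*n
-491*r(-5, 18) + c(-6, 7) = -(-2455)*18 + (-11 - 1*(-6)) = -491*(-90) + (-11 + 6) = 44190 - 5 = 44185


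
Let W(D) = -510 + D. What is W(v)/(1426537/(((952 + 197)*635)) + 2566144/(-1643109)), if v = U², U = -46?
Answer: 641777392898070/157219542991 ≈ 4082.0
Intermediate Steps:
v = 2116 (v = (-46)² = 2116)
W(v)/(1426537/(((952 + 197)*635)) + 2566144/(-1643109)) = (-510 + 2116)/(1426537/(((952 + 197)*635)) + 2566144/(-1643109)) = 1606/(1426537/((1149*635)) + 2566144*(-1/1643109)) = 1606/(1426537/729615 - 2566144/1643109) = 1606/(157219542991/399612324345) = 1606*(399612324345/157219542991) = 641777392898070/157219542991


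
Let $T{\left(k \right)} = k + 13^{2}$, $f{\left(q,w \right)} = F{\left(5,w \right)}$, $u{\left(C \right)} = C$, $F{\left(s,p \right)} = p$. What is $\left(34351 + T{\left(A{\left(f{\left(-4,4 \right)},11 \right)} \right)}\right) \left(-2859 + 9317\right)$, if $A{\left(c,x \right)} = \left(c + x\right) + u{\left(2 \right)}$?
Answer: $223039946$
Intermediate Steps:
$f{\left(q,w \right)} = w$
$A{\left(c,x \right)} = 2 + c + x$ ($A{\left(c,x \right)} = \left(c + x\right) + 2 = 2 + c + x$)
$T{\left(k \right)} = 169 + k$ ($T{\left(k \right)} = k + 169 = 169 + k$)
$\left(34351 + T{\left(A{\left(f{\left(-4,4 \right)},11 \right)} \right)}\right) \left(-2859 + 9317\right) = \left(34351 + \left(169 + \left(2 + 4 + 11\right)\right)\right) \left(-2859 + 9317\right) = \left(34351 + \left(169 + 17\right)\right) 6458 = \left(34351 + 186\right) 6458 = 34537 \cdot 6458 = 223039946$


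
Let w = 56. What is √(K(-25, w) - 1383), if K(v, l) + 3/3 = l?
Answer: 4*I*√83 ≈ 36.442*I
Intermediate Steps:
K(v, l) = -1 + l
√(K(-25, w) - 1383) = √((-1 + 56) - 1383) = √(55 - 1383) = √(-1328) = 4*I*√83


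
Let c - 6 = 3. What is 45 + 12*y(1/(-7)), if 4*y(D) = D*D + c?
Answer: 3531/49 ≈ 72.061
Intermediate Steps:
c = 9 (c = 6 + 3 = 9)
y(D) = 9/4 + D**2/4 (y(D) = (D*D + 9)/4 = (D**2 + 9)/4 = (9 + D**2)/4 = 9/4 + D**2/4)
45 + 12*y(1/(-7)) = 45 + 12*(9/4 + (1/(-7))**2/4) = 45 + 12*(9/4 + (-1/7)**2/4) = 45 + 12*(9/4 + (1/4)*(1/49)) = 45 + 12*(9/4 + 1/196) = 45 + 12*(221/98) = 45 + 1326/49 = 3531/49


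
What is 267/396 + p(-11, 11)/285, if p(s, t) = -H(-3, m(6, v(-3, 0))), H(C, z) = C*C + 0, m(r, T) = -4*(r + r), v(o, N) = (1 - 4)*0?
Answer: 8059/12540 ≈ 0.64266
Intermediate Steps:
v(o, N) = 0 (v(o, N) = -3*0 = 0)
m(r, T) = -8*r
H(C, z) = C² (H(C, z) = C² + 0 = C²)
p(s, t) = -9 (p(s, t) = -1*(-3)² = -1*9 = -9)
267/396 + p(-11, 11)/285 = 267/396 - 9/285 = 267*(1/396) - 9*1/285 = 89/132 - 3/95 = 8059/12540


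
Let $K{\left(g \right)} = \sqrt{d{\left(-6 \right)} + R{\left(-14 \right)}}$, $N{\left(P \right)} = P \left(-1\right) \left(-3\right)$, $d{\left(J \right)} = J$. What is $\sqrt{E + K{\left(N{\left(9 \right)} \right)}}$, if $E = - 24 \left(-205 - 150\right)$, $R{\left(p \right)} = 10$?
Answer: $\sqrt{8522} \approx 92.315$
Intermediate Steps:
$E = 8520$ ($E = \left(-24\right) \left(-355\right) = 8520$)
$N{\left(P \right)} = 3 P$ ($N{\left(P \right)} = - P \left(-3\right) = 3 P$)
$K{\left(g \right)} = 2$ ($K{\left(g \right)} = \sqrt{-6 + 10} = \sqrt{4} = 2$)
$\sqrt{E + K{\left(N{\left(9 \right)} \right)}} = \sqrt{8520 + 2} = \sqrt{8522}$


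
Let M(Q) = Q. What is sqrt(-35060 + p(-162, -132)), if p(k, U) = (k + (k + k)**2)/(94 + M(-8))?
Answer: I*sqrt(62572439)/43 ≈ 183.96*I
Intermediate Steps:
p(k, U) = k/86 + 2*k**2/43 (p(k, U) = (k + (k + k)**2)/(94 - 8) = (k + (2*k)**2)/86 = (k + 4*k**2)*(1/86) = k/86 + 2*k**2/43)
sqrt(-35060 + p(-162, -132)) = sqrt(-35060 + (1/86)*(-162)*(1 + 4*(-162))) = sqrt(-35060 + (1/86)*(-162)*(1 - 648)) = sqrt(-35060 + (1/86)*(-162)*(-647)) = sqrt(-35060 + 52407/43) = sqrt(-1455173/43) = I*sqrt(62572439)/43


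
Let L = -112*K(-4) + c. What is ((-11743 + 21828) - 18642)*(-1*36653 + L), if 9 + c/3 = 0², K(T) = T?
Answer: 310037224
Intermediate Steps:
c = -27 (c = -27 + 3*0² = -27 + 3*0 = -27 + 0 = -27)
L = 421 (L = -112*(-4) - 27 = 448 - 27 = 421)
((-11743 + 21828) - 18642)*(-1*36653 + L) = ((-11743 + 21828) - 18642)*(-1*36653 + 421) = (10085 - 18642)*(-36653 + 421) = -8557*(-36232) = 310037224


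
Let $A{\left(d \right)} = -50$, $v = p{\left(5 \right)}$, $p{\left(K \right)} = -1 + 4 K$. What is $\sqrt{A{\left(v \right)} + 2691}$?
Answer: $\sqrt{2641} \approx 51.391$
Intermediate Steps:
$v = 19$ ($v = -1 + 4 \cdot 5 = -1 + 20 = 19$)
$\sqrt{A{\left(v \right)} + 2691} = \sqrt{-50 + 2691} = \sqrt{2641}$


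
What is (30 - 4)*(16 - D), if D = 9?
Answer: 182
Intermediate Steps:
(30 - 4)*(16 - D) = (30 - 4)*(16 - 1*9) = 26*(16 - 9) = 26*7 = 182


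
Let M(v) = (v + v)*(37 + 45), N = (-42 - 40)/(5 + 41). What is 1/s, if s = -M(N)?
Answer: 23/6724 ≈ 0.0034206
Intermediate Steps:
N = -41/23 (N = -82/46 = -82*1/46 = -41/23 ≈ -1.7826)
M(v) = 164*v (M(v) = (2*v)*82 = 164*v)
s = 6724/23 (s = -164*(-41)/23 = -1*(-6724/23) = 6724/23 ≈ 292.35)
1/s = 1/(6724/23) = 23/6724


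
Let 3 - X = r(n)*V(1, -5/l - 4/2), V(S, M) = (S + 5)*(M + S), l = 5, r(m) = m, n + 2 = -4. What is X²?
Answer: 4761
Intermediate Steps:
n = -6 (n = -2 - 4 = -6)
V(S, M) = (5 + S)*(M + S)
X = -69 (X = 3 - (-6)*(1² + 5*(-5/5 - 4/2) + 5*1 + (-5/5 - 4/2)*1) = 3 - (-6)*(1 + 5*(-5*⅕ - 4*½) + 5 + (-5*⅕ - 4*½)*1) = 3 - (-6)*(1 + 5*(-1 - 2) + 5 + (-1 - 2)*1) = 3 - (-6)*(1 + 5*(-3) + 5 - 3*1) = 3 - (-6)*(1 - 15 + 5 - 3) = 3 - (-6)*(-12) = 3 - 1*72 = 3 - 72 = -69)
X² = (-69)² = 4761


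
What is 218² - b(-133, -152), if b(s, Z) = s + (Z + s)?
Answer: 47942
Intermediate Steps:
b(s, Z) = Z + 2*s
218² - b(-133, -152) = 218² - (-152 + 2*(-133)) = 47524 - (-152 - 266) = 47524 - 1*(-418) = 47524 + 418 = 47942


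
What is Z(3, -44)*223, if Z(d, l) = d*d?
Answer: 2007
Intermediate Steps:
Z(d, l) = d**2
Z(3, -44)*223 = 3**2*223 = 9*223 = 2007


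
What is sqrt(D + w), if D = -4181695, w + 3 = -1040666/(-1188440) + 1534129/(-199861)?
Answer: I*sqrt(121859292364497583963135885)/5398245610 ≈ 2044.9*I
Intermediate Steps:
w = -105809097357/10796491220 (w = -3 + (-1040666/(-1188440) + 1534129/(-199861)) = -3 + (-1040666*(-1/1188440) + 1534129*(-1/199861)) = -3 + (47303/54020 - 1534129/199861) = -3 - 73419623697/10796491220 = -105809097357/10796491220 ≈ -9.8003)
sqrt(D + w) = sqrt(-4181695 - 105809097357/10796491220) = sqrt(-45147739161315257/10796491220) = I*sqrt(121859292364497583963135885)/5398245610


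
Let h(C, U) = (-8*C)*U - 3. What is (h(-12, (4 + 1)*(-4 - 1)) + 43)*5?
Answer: -11800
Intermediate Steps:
h(C, U) = -3 - 8*C*U (h(C, U) = -8*C*U - 3 = -3 - 8*C*U)
(h(-12, (4 + 1)*(-4 - 1)) + 43)*5 = ((-3 - 8*(-12)*(4 + 1)*(-4 - 1)) + 43)*5 = ((-3 - 8*(-12)*5*(-5)) + 43)*5 = ((-3 - 8*(-12)*(-25)) + 43)*5 = ((-3 - 2400) + 43)*5 = (-2403 + 43)*5 = -2360*5 = -11800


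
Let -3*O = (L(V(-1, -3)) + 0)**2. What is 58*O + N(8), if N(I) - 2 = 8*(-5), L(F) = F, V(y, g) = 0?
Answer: -38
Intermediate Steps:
N(I) = -38 (N(I) = 2 + 8*(-5) = 2 - 40 = -38)
O = 0 (O = -(0 + 0)**2/3 = -1/3*0**2 = -1/3*0 = 0)
58*O + N(8) = 58*0 - 38 = 0 - 38 = -38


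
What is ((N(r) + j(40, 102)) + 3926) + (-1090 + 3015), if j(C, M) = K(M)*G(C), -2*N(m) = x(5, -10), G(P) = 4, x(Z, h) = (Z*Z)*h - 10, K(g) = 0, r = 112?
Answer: 5981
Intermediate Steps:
x(Z, h) = -10 + h*Z**2 (x(Z, h) = Z**2*h - 10 = h*Z**2 - 10 = -10 + h*Z**2)
N(m) = 130 (N(m) = -(-10 - 10*5**2)/2 = -(-10 - 10*25)/2 = -(-10 - 250)/2 = -1/2*(-260) = 130)
j(C, M) = 0 (j(C, M) = 0*4 = 0)
((N(r) + j(40, 102)) + 3926) + (-1090 + 3015) = ((130 + 0) + 3926) + (-1090 + 3015) = (130 + 3926) + 1925 = 4056 + 1925 = 5981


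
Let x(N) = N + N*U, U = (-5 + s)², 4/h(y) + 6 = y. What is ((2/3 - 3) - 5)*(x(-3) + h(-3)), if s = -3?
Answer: 38698/27 ≈ 1433.3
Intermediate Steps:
h(y) = 4/(-6 + y)
U = 64 (U = (-5 - 3)² = (-8)² = 64)
x(N) = 65*N (x(N) = N + N*64 = N + 64*N = 65*N)
((2/3 - 3) - 5)*(x(-3) + h(-3)) = ((2/3 - 3) - 5)*(65*(-3) + 4/(-6 - 3)) = ((2*(⅓) - 3) - 5)*(-195 + 4/(-9)) = ((⅔ - 3) - 5)*(-195 + 4*(-⅑)) = (-7/3 - 5)*(-195 - 4/9) = -22/3*(-1759/9) = 38698/27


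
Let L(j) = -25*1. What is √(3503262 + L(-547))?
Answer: √3503237 ≈ 1871.7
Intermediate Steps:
L(j) = -25
√(3503262 + L(-547)) = √(3503262 - 25) = √3503237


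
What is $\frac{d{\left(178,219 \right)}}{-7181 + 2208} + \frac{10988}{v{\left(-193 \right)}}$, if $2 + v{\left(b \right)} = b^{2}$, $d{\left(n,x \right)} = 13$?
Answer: $\frac{54159113}{185229331} \approx 0.29239$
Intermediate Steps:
$v{\left(b \right)} = -2 + b^{2}$
$\frac{d{\left(178,219 \right)}}{-7181 + 2208} + \frac{10988}{v{\left(-193 \right)}} = \frac{13}{-7181 + 2208} + \frac{10988}{-2 + \left(-193\right)^{2}} = \frac{13}{-4973} + \frac{10988}{-2 + 37249} = 13 \left(- \frac{1}{4973}\right) + \frac{10988}{37247} = - \frac{13}{4973} + 10988 \cdot \frac{1}{37247} = - \frac{13}{4973} + \frac{10988}{37247} = \frac{54159113}{185229331}$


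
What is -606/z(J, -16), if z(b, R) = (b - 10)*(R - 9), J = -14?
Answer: -101/100 ≈ -1.0100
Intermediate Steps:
z(b, R) = (-10 + b)*(-9 + R)
-606/z(J, -16) = -606/(90 - 10*(-16) - 9*(-14) - 16*(-14)) = -606/(90 + 160 + 126 + 224) = -606/600 = -606*1/600 = -101/100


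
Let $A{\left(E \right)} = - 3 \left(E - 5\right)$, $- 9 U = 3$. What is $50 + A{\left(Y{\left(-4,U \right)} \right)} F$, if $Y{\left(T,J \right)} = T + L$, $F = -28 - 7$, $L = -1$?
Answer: $-1000$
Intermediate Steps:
$F = -35$
$U = - \frac{1}{3}$ ($U = \left(- \frac{1}{9}\right) 3 = - \frac{1}{3} \approx -0.33333$)
$Y{\left(T,J \right)} = -1 + T$ ($Y{\left(T,J \right)} = T - 1 = -1 + T$)
$A{\left(E \right)} = 15 - 3 E$ ($A{\left(E \right)} = - 3 \left(-5 + E\right) = 15 - 3 E$)
$50 + A{\left(Y{\left(-4,U \right)} \right)} F = 50 + \left(15 - 3 \left(-1 - 4\right)\right) \left(-35\right) = 50 + \left(15 - -15\right) \left(-35\right) = 50 + \left(15 + 15\right) \left(-35\right) = 50 + 30 \left(-35\right) = 50 - 1050 = -1000$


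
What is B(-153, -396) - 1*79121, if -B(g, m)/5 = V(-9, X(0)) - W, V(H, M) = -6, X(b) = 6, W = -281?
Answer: -80496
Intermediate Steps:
B(g, m) = -1375 (B(g, m) = -5*(-6 - 1*(-281)) = -5*(-6 + 281) = -5*275 = -1375)
B(-153, -396) - 1*79121 = -1375 - 1*79121 = -1375 - 79121 = -80496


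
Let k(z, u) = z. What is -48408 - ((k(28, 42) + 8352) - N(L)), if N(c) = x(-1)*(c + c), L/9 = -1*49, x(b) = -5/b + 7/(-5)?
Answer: -299816/5 ≈ -59963.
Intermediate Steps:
x(b) = -7/5 - 5/b (x(b) = -5/b + 7*(-⅕) = -5/b - 7/5 = -7/5 - 5/b)
L = -441 (L = 9*(-1*49) = 9*(-49) = -441)
N(c) = 36*c/5 (N(c) = (-7/5 - 5/(-1))*(c + c) = (-7/5 - 5*(-1))*(2*c) = (-7/5 + 5)*(2*c) = 18*(2*c)/5 = 36*c/5)
-48408 - ((k(28, 42) + 8352) - N(L)) = -48408 - ((28 + 8352) - 36*(-441)/5) = -48408 - (8380 - 1*(-15876/5)) = -48408 - (8380 + 15876/5) = -48408 - 1*57776/5 = -48408 - 57776/5 = -299816/5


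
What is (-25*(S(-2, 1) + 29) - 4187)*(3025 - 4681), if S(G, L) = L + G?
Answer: 8092872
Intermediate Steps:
S(G, L) = G + L
(-25*(S(-2, 1) + 29) - 4187)*(3025 - 4681) = (-25*((-2 + 1) + 29) - 4187)*(3025 - 4681) = (-25*(-1 + 29) - 4187)*(-1656) = (-25*28 - 4187)*(-1656) = (-700 - 4187)*(-1656) = -4887*(-1656) = 8092872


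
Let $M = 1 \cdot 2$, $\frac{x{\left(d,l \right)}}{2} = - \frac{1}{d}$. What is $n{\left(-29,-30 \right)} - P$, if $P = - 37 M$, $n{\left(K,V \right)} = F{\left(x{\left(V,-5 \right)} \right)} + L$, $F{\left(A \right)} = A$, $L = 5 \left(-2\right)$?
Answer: $\frac{961}{15} \approx 64.067$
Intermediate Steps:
$x{\left(d,l \right)} = - \frac{2}{d}$ ($x{\left(d,l \right)} = 2 \left(- \frac{1}{d}\right) = - \frac{2}{d}$)
$L = -10$
$M = 2$
$n{\left(K,V \right)} = -10 - \frac{2}{V}$ ($n{\left(K,V \right)} = - \frac{2}{V} - 10 = -10 - \frac{2}{V}$)
$P = -74$ ($P = \left(-37\right) 2 = -74$)
$n{\left(-29,-30 \right)} - P = \left(-10 - \frac{2}{-30}\right) - -74 = \left(-10 - - \frac{1}{15}\right) + 74 = \left(-10 + \frac{1}{15}\right) + 74 = - \frac{149}{15} + 74 = \frac{961}{15}$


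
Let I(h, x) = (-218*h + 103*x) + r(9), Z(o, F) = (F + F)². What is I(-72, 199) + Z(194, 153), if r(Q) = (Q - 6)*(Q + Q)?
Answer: 129883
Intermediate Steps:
r(Q) = 2*Q*(-6 + Q) (r(Q) = (-6 + Q)*(2*Q) = 2*Q*(-6 + Q))
Z(o, F) = 4*F² (Z(o, F) = (2*F)² = 4*F²)
I(h, x) = 54 - 218*h + 103*x (I(h, x) = (-218*h + 103*x) + 2*9*(-6 + 9) = (-218*h + 103*x) + 2*9*3 = (-218*h + 103*x) + 54 = 54 - 218*h + 103*x)
I(-72, 199) + Z(194, 153) = (54 - 218*(-72) + 103*199) + 4*153² = (54 + 15696 + 20497) + 4*23409 = 36247 + 93636 = 129883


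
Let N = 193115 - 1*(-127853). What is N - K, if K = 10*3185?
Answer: 289118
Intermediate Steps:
K = 31850
N = 320968 (N = 193115 + 127853 = 320968)
N - K = 320968 - 1*31850 = 320968 - 31850 = 289118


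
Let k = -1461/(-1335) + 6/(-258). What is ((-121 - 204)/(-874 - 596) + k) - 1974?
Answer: -11097842461/5625690 ≈ -1972.7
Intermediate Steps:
k = 20496/19135 (k = -1461*(-1/1335) + 6*(-1/258) = 487/445 - 1/43 = 20496/19135 ≈ 1.0711)
((-121 - 204)/(-874 - 596) + k) - 1974 = ((-121 - 204)/(-874 - 596) + 20496/19135) - 1974 = (-325/(-1470) + 20496/19135) - 1974 = (-325*(-1/1470) + 20496/19135) - 1974 = (65/294 + 20496/19135) - 1974 = 7269599/5625690 - 1974 = -11097842461/5625690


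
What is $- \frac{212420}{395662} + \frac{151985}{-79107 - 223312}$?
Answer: $- \frac{62187266525}{59827853189} \approx -1.0394$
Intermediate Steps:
$- \frac{212420}{395662} + \frac{151985}{-79107 - 223312} = \left(-212420\right) \frac{1}{395662} + \frac{151985}{-302419} = - \frac{106210}{197831} + 151985 \left(- \frac{1}{302419}\right) = - \frac{106210}{197831} - \frac{151985}{302419} = - \frac{62187266525}{59827853189}$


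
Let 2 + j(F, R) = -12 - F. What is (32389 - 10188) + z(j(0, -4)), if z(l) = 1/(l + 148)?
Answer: 2974935/134 ≈ 22201.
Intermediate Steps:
j(F, R) = -14 - F (j(F, R) = -2 + (-12 - F) = -14 - F)
z(l) = 1/(148 + l)
(32389 - 10188) + z(j(0, -4)) = (32389 - 10188) + 1/(148 + (-14 - 1*0)) = 22201 + 1/(148 + (-14 + 0)) = 22201 + 1/(148 - 14) = 22201 + 1/134 = 2974935/134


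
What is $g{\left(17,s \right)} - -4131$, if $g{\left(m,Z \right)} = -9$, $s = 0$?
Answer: $4122$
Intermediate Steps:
$g{\left(17,s \right)} - -4131 = -9 - -4131 = -9 + 4131 = 4122$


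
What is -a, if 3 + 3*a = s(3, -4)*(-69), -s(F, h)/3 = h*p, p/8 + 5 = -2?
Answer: -15455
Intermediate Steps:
p = -56 (p = -40 + 8*(-2) = -40 - 16 = -56)
s(F, h) = 168*h (s(F, h) = -3*h*(-56) = -(-168)*h = 168*h)
a = 15455 (a = -1 + ((168*(-4))*(-69))/3 = -1 + (-672*(-69))/3 = -1 + (⅓)*46368 = -1 + 15456 = 15455)
-a = -1*15455 = -15455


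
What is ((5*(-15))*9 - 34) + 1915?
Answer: 1206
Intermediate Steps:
((5*(-15))*9 - 34) + 1915 = (-75*9 - 34) + 1915 = (-675 - 34) + 1915 = -709 + 1915 = 1206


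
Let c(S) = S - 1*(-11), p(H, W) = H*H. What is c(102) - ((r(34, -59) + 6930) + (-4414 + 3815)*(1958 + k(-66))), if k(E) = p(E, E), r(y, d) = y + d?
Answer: 3775294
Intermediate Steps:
r(y, d) = d + y
p(H, W) = H²
k(E) = E²
c(S) = 11 + S (c(S) = S + 11 = 11 + S)
c(102) - ((r(34, -59) + 6930) + (-4414 + 3815)*(1958 + k(-66))) = (11 + 102) - (((-59 + 34) + 6930) + (-4414 + 3815)*(1958 + (-66)²)) = 113 - ((-25 + 6930) - 599*(1958 + 4356)) = 113 - (6905 - 599*6314) = 113 - (6905 - 3782086) = 113 - 1*(-3775181) = 113 + 3775181 = 3775294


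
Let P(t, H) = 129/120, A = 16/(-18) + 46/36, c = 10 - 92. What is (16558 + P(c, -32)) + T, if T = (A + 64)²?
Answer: 67084213/3240 ≈ 20705.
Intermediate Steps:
c = -82
A = 7/18 (A = 16*(-1/18) + 46*(1/36) = -8/9 + 23/18 = 7/18 ≈ 0.38889)
T = 1343281/324 (T = (7/18 + 64)² = (1159/18)² = 1343281/324 ≈ 4145.9)
P(t, H) = 43/40 (P(t, H) = 129*(1/120) = 43/40)
(16558 + P(c, -32)) + T = (16558 + 43/40) + 1343281/324 = 662363/40 + 1343281/324 = 67084213/3240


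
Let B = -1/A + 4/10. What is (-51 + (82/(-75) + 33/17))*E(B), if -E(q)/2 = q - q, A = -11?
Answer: 0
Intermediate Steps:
B = 27/55 (B = -1/(-11) + 4/10 = -1*(-1/11) + 4*(1/10) = 1/11 + 2/5 = 27/55 ≈ 0.49091)
E(q) = 0 (E(q) = -2*(q - q) = -2*0 = 0)
(-51 + (82/(-75) + 33/17))*E(B) = (-51 + (82/(-75) + 33/17))*0 = (-51 + (82*(-1/75) + 33*(1/17)))*0 = (-51 + (-82/75 + 33/17))*0 = (-51 + 1081/1275)*0 = -63944/1275*0 = 0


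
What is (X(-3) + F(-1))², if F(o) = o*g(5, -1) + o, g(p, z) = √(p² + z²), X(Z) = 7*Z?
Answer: (22 + √26)² ≈ 734.36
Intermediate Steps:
F(o) = o + o*√26 (F(o) = o*√(5² + (-1)²) + o = o*√(25 + 1) + o = o*√26 + o = o + o*√26)
(X(-3) + F(-1))² = (7*(-3) - (1 + √26))² = (-21 + (-1 - √26))² = (-22 - √26)²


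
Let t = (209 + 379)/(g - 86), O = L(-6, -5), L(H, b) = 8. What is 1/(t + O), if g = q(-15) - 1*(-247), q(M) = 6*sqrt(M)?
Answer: 76589/888484 + 441*I*sqrt(15)/444242 ≈ 0.086202 + 0.0038447*I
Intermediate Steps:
O = 8
g = 247 + 6*I*sqrt(15) (g = 6*sqrt(-15) - 1*(-247) = 6*(I*sqrt(15)) + 247 = 6*I*sqrt(15) + 247 = 247 + 6*I*sqrt(15) ≈ 247.0 + 23.238*I)
t = 588/(161 + 6*I*sqrt(15)) (t = (209 + 379)/((247 + 6*I*sqrt(15)) - 86) = 588/(161 + 6*I*sqrt(15)) ≈ 3.5776 - 0.51638*I)
1/(t + O) = 1/((94668/26461 - 3528*I*sqrt(15)/26461) + 8) = 1/(306356/26461 - 3528*I*sqrt(15)/26461)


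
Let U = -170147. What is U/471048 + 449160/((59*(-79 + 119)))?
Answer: 5279359319/27791832 ≈ 189.96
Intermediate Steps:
U/471048 + 449160/((59*(-79 + 119))) = -170147/471048 + 449160/((59*(-79 + 119))) = -170147*1/471048 + 449160/((59*40)) = -170147/471048 + 449160/2360 = -170147/471048 + 449160*(1/2360) = -170147/471048 + 11229/59 = 5279359319/27791832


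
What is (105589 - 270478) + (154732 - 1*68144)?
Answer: -78301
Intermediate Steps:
(105589 - 270478) + (154732 - 1*68144) = -164889 + (154732 - 68144) = -164889 + 86588 = -78301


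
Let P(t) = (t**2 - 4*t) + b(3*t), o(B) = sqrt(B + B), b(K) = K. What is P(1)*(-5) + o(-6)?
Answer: 2*I*sqrt(3) ≈ 3.4641*I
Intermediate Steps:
o(B) = sqrt(2)*sqrt(B) (o(B) = sqrt(2*B) = sqrt(2)*sqrt(B))
P(t) = t**2 - t (P(t) = (t**2 - 4*t) + 3*t = t**2 - t)
P(1)*(-5) + o(-6) = (1*(-1 + 1))*(-5) + sqrt(2)*sqrt(-6) = (1*0)*(-5) + sqrt(2)*(I*sqrt(6)) = 0*(-5) + 2*I*sqrt(3) = 0 + 2*I*sqrt(3) = 2*I*sqrt(3)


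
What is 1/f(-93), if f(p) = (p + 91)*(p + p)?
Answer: 1/372 ≈ 0.0026882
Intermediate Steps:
f(p) = 2*p*(91 + p) (f(p) = (91 + p)*(2*p) = 2*p*(91 + p))
1/f(-93) = 1/(2*(-93)*(91 - 93)) = 1/(2*(-93)*(-2)) = 1/372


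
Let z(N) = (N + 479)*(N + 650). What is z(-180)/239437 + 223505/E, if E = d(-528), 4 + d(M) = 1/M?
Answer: -28255816669790/505930381 ≈ -55849.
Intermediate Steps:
d(M) = -4 + 1/M
E = -2113/528 (E = -4 + 1/(-528) = -4 - 1/528 = -2113/528 ≈ -4.0019)
z(N) = (479 + N)*(650 + N)
z(-180)/239437 + 223505/E = (311350 + (-180)² + 1129*(-180))/239437 + 223505/(-2113/528) = (311350 + 32400 - 203220)*(1/239437) + 223505*(-528/2113) = 140530*(1/239437) - 118010640/2113 = 140530/239437 - 118010640/2113 = -28255816669790/505930381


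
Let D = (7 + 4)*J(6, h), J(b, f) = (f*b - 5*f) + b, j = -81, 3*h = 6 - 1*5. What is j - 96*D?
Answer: -6769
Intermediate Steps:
h = ⅓ (h = (6 - 1*5)/3 = (6 - 5)/3 = (⅓)*1 = ⅓ ≈ 0.33333)
J(b, f) = b - 5*f + b*f (J(b, f) = (b*f - 5*f) + b = (-5*f + b*f) + b = b - 5*f + b*f)
D = 209/3 (D = (7 + 4)*(6 - 5*⅓ + 6*(⅓)) = 11*(6 - 5/3 + 2) = 11*(19/3) = 209/3 ≈ 69.667)
j - 96*D = -81 - 96*209/3 = -81 - 6688 = -6769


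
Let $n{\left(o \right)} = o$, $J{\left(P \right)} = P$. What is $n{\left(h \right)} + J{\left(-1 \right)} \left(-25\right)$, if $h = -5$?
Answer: $20$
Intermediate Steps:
$n{\left(h \right)} + J{\left(-1 \right)} \left(-25\right) = -5 - -25 = -5 + 25 = 20$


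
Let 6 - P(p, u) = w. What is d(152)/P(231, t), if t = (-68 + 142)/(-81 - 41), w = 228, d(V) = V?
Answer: -76/111 ≈ -0.68468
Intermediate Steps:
t = -37/61 (t = 74/(-122) = 74*(-1/122) = -37/61 ≈ -0.60656)
P(p, u) = -222 (P(p, u) = 6 - 1*228 = 6 - 228 = -222)
d(152)/P(231, t) = 152/(-222) = 152*(-1/222) = -76/111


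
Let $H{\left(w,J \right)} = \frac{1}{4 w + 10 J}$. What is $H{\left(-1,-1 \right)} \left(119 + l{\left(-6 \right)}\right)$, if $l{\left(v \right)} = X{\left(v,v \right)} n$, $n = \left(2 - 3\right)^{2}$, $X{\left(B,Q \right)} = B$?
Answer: $- \frac{113}{14} \approx -8.0714$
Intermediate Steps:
$n = 1$ ($n = \left(-1\right)^{2} = 1$)
$l{\left(v \right)} = v$ ($l{\left(v \right)} = v 1 = v$)
$H{\left(-1,-1 \right)} \left(119 + l{\left(-6 \right)}\right) = \frac{1}{2 \left(2 \left(-1\right) + 5 \left(-1\right)\right)} \left(119 - 6\right) = \frac{1}{2 \left(-2 - 5\right)} 113 = \frac{1}{2 \left(-7\right)} 113 = \frac{1}{2} \left(- \frac{1}{7}\right) 113 = \left(- \frac{1}{14}\right) 113 = - \frac{113}{14}$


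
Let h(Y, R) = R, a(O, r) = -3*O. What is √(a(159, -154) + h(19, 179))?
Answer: I*√298 ≈ 17.263*I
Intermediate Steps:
√(a(159, -154) + h(19, 179)) = √(-3*159 + 179) = √(-477 + 179) = √(-298) = I*√298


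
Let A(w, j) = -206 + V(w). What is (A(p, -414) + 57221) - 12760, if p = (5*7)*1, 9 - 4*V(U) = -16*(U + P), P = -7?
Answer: 177477/4 ≈ 44369.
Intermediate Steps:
V(U) = -103/4 + 4*U (V(U) = 9/4 - (-4)*(U - 7) = 9/4 - (-4)*(-7 + U) = 9/4 - (112 - 16*U)/4 = 9/4 + (-28 + 4*U) = -103/4 + 4*U)
p = 35 (p = 35*1 = 35)
A(w, j) = -927/4 + 4*w (A(w, j) = -206 + (-103/4 + 4*w) = -927/4 + 4*w)
(A(p, -414) + 57221) - 12760 = ((-927/4 + 4*35) + 57221) - 12760 = ((-927/4 + 140) + 57221) - 12760 = (-367/4 + 57221) - 12760 = 228517/4 - 12760 = 177477/4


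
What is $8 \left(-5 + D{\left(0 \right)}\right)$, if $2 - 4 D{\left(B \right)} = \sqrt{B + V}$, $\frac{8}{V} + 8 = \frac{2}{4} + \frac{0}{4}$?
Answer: $-36 - \frac{8 i \sqrt{15}}{15} \approx -36.0 - 2.0656 i$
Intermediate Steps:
$V = - \frac{16}{15}$ ($V = \frac{8}{-8 + \left(\frac{2}{4} + \frac{0}{4}\right)} = \frac{8}{-8 + \left(2 \cdot \frac{1}{4} + 0 \cdot \frac{1}{4}\right)} = \frac{8}{-8 + \left(\frac{1}{2} + 0\right)} = \frac{8}{-8 + \frac{1}{2}} = \frac{8}{- \frac{15}{2}} = 8 \left(- \frac{2}{15}\right) = - \frac{16}{15} \approx -1.0667$)
$D{\left(B \right)} = \frac{1}{2} - \frac{\sqrt{- \frac{16}{15} + B}}{4}$ ($D{\left(B \right)} = \frac{1}{2} - \frac{\sqrt{B - \frac{16}{15}}}{4} = \frac{1}{2} - \frac{\sqrt{- \frac{16}{15} + B}}{4}$)
$8 \left(-5 + D{\left(0 \right)}\right) = 8 \left(-5 + \left(\frac{1}{2} - \frac{\sqrt{-240 + 225 \cdot 0}}{60}\right)\right) = 8 \left(-5 + \left(\frac{1}{2} - \frac{\sqrt{-240 + 0}}{60}\right)\right) = 8 \left(-5 + \left(\frac{1}{2} - \frac{\sqrt{-240}}{60}\right)\right) = 8 \left(-5 + \left(\frac{1}{2} - \frac{4 i \sqrt{15}}{60}\right)\right) = 8 \left(-5 + \left(\frac{1}{2} - \frac{i \sqrt{15}}{15}\right)\right) = 8 \left(- \frac{9}{2} - \frac{i \sqrt{15}}{15}\right) = -36 - \frac{8 i \sqrt{15}}{15}$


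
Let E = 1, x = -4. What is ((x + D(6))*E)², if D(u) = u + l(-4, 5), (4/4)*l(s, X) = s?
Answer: 4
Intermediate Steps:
l(s, X) = s
D(u) = -4 + u (D(u) = u - 4 = -4 + u)
((x + D(6))*E)² = ((-4 + (-4 + 6))*1)² = ((-4 + 2)*1)² = (-2*1)² = (-2)² = 4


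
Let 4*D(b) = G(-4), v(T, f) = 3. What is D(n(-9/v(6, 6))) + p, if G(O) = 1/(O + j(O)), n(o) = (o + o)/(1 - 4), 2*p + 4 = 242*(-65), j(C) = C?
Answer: -251745/32 ≈ -7867.0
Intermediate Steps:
p = -7867 (p = -2 + (242*(-65))/2 = -2 + (½)*(-15730) = -2 - 7865 = -7867)
n(o) = -2*o/3 (n(o) = (2*o)/(-3) = (2*o)*(-⅓) = -2*o/3)
G(O) = 1/(2*O) (G(O) = 1/(O + O) = 1/(2*O))
D(b) = -1/32 (D(b) = ((½)/(-4))/4 = ((½)*(-¼))/4 = (¼)*(-⅛) = -1/32)
D(n(-9/v(6, 6))) + p = -1/32 - 7867 = -251745/32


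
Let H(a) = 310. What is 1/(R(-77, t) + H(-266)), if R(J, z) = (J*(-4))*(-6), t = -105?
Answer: -1/1538 ≈ -0.00065020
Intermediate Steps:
R(J, z) = 24*J (R(J, z) = -4*J*(-6) = 24*J)
1/(R(-77, t) + H(-266)) = 1/(24*(-77) + 310) = 1/(-1848 + 310) = 1/(-1538) = -1/1538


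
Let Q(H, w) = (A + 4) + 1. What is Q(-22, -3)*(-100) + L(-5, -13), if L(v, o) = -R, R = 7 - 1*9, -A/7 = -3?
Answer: -2598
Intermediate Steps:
A = 21 (A = -7*(-3) = 21)
R = -2 (R = 7 - 9 = -2)
Q(H, w) = 26 (Q(H, w) = (21 + 4) + 1 = 25 + 1 = 26)
L(v, o) = 2 (L(v, o) = -1*(-2) = 2)
Q(-22, -3)*(-100) + L(-5, -13) = 26*(-100) + 2 = -2600 + 2 = -2598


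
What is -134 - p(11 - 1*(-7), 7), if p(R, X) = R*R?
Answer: -458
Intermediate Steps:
p(R, X) = R²
-134 - p(11 - 1*(-7), 7) = -134 - (11 - 1*(-7))² = -134 - (11 + 7)² = -134 - 1*18² = -134 - 1*324 = -134 - 324 = -458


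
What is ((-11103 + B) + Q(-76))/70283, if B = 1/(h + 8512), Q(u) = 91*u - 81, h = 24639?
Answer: -600033099/2329951733 ≈ -0.25753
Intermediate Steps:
Q(u) = -81 + 91*u
B = 1/33151 (B = 1/(24639 + 8512) = 1/33151 ≈ 3.0165e-5)
((-11103 + B) + Q(-76))/70283 = ((-11103 + 1/33151) + (-81 + 91*(-76)))/70283 = (-368075552/33151 + (-81 - 6916))*(1/70283) = (-368075552/33151 - 6997)*(1/70283) = -600033099/33151*1/70283 = -600033099/2329951733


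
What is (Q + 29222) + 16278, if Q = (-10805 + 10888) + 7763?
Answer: 53346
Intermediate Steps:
Q = 7846 (Q = 83 + 7763 = 7846)
(Q + 29222) + 16278 = (7846 + 29222) + 16278 = 37068 + 16278 = 53346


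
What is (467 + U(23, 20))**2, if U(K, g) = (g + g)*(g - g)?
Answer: 218089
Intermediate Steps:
U(K, g) = 0 (U(K, g) = (2*g)*0 = 0)
(467 + U(23, 20))**2 = (467 + 0)**2 = 467**2 = 218089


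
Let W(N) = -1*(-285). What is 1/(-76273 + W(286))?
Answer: -1/75988 ≈ -1.3160e-5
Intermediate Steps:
W(N) = 285
1/(-76273 + W(286)) = 1/(-76273 + 285) = 1/(-75988) = -1/75988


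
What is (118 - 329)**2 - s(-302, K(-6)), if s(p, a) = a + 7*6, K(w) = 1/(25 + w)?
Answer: 845100/19 ≈ 44479.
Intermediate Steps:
s(p, a) = 42 + a (s(p, a) = a + 42 = 42 + a)
(118 - 329)**2 - s(-302, K(-6)) = (118 - 329)**2 - (42 + 1/(25 - 6)) = (-211)**2 - (42 + 1/19) = 44521 - (42 + 1/19) = 44521 - 1*799/19 = 44521 - 799/19 = 845100/19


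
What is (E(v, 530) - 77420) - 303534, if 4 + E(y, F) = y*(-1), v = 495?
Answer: -381453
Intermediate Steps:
E(y, F) = -4 - y (E(y, F) = -4 + y*(-1) = -4 - y)
(E(v, 530) - 77420) - 303534 = ((-4 - 1*495) - 77420) - 303534 = ((-4 - 495) - 77420) - 303534 = (-499 - 77420) - 303534 = -77919 - 303534 = -381453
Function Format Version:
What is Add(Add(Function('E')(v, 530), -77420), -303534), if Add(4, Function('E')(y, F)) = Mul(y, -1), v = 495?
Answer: -381453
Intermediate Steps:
Function('E')(y, F) = Add(-4, Mul(-1, y)) (Function('E')(y, F) = Add(-4, Mul(y, -1)) = Add(-4, Mul(-1, y)))
Add(Add(Function('E')(v, 530), -77420), -303534) = Add(Add(Add(-4, Mul(-1, 495)), -77420), -303534) = Add(Add(Add(-4, -495), -77420), -303534) = Add(Add(-499, -77420), -303534) = Add(-77919, -303534) = -381453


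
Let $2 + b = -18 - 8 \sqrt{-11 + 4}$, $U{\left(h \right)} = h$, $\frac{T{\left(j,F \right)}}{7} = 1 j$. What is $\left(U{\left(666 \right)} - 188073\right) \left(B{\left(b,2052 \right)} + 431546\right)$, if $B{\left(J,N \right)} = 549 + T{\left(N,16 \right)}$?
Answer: $-83669541813$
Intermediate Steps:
$T{\left(j,F \right)} = 7 j$ ($T{\left(j,F \right)} = 7 \cdot 1 j = 7 j$)
$b = -20 - 8 i \sqrt{7}$ ($b = -2 - \left(18 + 8 \sqrt{-11 + 4}\right) = -2 - \left(18 + 8 \sqrt{-7}\right) = -2 - \left(18 + 8 i \sqrt{7}\right) = -20 - 8 i \sqrt{7} \approx -20.0 - 21.166 i$)
$B{\left(J,N \right)} = 549 + 7 N$
$\left(U{\left(666 \right)} - 188073\right) \left(B{\left(b,2052 \right)} + 431546\right) = \left(666 - 188073\right) \left(\left(549 + 7 \cdot 2052\right) + 431546\right) = - 187407 \left(\left(549 + 14364\right) + 431546\right) = - 187407 \left(14913 + 431546\right) = \left(-187407\right) 446459 = -83669541813$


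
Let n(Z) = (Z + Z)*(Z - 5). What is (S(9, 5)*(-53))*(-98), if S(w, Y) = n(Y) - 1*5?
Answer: -25970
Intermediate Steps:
n(Z) = 2*Z*(-5 + Z) (n(Z) = (2*Z)*(-5 + Z) = 2*Z*(-5 + Z))
S(w, Y) = -5 + 2*Y*(-5 + Y) (S(w, Y) = 2*Y*(-5 + Y) - 1*5 = 2*Y*(-5 + Y) - 5 = -5 + 2*Y*(-5 + Y))
(S(9, 5)*(-53))*(-98) = ((-5 + 2*5*(-5 + 5))*(-53))*(-98) = ((-5 + 2*5*0)*(-53))*(-98) = ((-5 + 0)*(-53))*(-98) = -5*(-53)*(-98) = 265*(-98) = -25970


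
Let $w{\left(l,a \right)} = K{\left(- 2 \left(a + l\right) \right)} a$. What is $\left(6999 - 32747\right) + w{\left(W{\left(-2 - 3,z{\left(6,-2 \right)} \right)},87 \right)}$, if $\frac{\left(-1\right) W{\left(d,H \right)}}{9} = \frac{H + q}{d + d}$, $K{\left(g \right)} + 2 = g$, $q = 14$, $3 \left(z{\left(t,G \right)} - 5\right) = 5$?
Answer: $- \frac{221482}{5} \approx -44296.0$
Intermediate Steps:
$z{\left(t,G \right)} = \frac{20}{3}$ ($z{\left(t,G \right)} = 5 + \frac{1}{3} \cdot 5 = 5 + \frac{5}{3} = \frac{20}{3}$)
$K{\left(g \right)} = -2 + g$
$W{\left(d,H \right)} = - \frac{9 \left(14 + H\right)}{2 d}$ ($W{\left(d,H \right)} = - 9 \frac{H + 14}{d + d} = - 9 \frac{14 + H}{2 d} = - \frac{9 \left(14 + H\right)}{2 d}$)
$w{\left(l,a \right)} = a \left(-2 - 2 a - 2 l\right)$ ($w{\left(l,a \right)} = \left(-2 - 2 \left(a + l\right)\right) a = \left(-2 - \left(2 a + 2 l\right)\right) a = \left(-2 - 2 a - 2 l\right) a = a \left(-2 - 2 a - 2 l\right)$)
$\left(6999 - 32747\right) + w{\left(W{\left(-2 - 3,z{\left(6,-2 \right)} \right)},87 \right)} = \left(6999 - 32747\right) - 174 \left(1 + 87 + \frac{9 \left(-14 - \frac{20}{3}\right)}{2 \left(-2 - 3\right)}\right) = -25748 - 174 \left(1 + 87 + \frac{9 \left(-14 - \frac{20}{3}\right)}{2 \left(-5\right)}\right) = -25748 - 174 \left(1 + 87 + \frac{9}{2} \left(- \frac{1}{5}\right) \left(- \frac{62}{3}\right)\right) = -25748 - 174 \left(1 + 87 + \frac{93}{5}\right) = -25748 - 174 \cdot \frac{533}{5} = -25748 - \frac{92742}{5} = - \frac{221482}{5}$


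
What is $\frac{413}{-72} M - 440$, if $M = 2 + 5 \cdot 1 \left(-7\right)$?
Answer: $- \frac{6017}{24} \approx -250.71$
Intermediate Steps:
$M = -33$ ($M = 2 + 5 \left(-7\right) = 2 - 35 = -33$)
$\frac{413}{-72} M - 440 = \frac{413}{-72} \left(-33\right) - 440 = 413 \left(- \frac{1}{72}\right) \left(-33\right) - 440 = \left(- \frac{413}{72}\right) \left(-33\right) - 440 = \frac{4543}{24} - 440 = - \frac{6017}{24}$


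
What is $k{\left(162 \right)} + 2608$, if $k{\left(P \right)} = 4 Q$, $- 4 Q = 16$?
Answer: $2592$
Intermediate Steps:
$Q = -4$ ($Q = \left(- \frac{1}{4}\right) 16 = -4$)
$k{\left(P \right)} = -16$ ($k{\left(P \right)} = 4 \left(-4\right) = -16$)
$k{\left(162 \right)} + 2608 = -16 + 2608 = 2592$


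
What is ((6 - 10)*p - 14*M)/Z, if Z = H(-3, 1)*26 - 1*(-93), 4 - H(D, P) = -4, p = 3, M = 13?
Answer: -194/301 ≈ -0.64452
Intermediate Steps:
H(D, P) = 8 (H(D, P) = 4 - 1*(-4) = 4 + 4 = 8)
Z = 301 (Z = 8*26 - 1*(-93) = 208 + 93 = 301)
((6 - 10)*p - 14*M)/Z = ((6 - 10)*3 - 14*13)/301 = (-4*3 - 182)*(1/301) = (-12 - 182)*(1/301) = -194*1/301 = -194/301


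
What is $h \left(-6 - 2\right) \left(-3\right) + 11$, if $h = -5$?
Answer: $-109$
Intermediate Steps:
$h \left(-6 - 2\right) \left(-3\right) + 11 = - 5 \left(-6 - 2\right) \left(-3\right) + 11 = \left(-5\right) \left(-8\right) \left(-3\right) + 11 = 40 \left(-3\right) + 11 = -120 + 11 = -109$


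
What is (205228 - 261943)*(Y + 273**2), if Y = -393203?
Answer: 18073595910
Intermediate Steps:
(205228 - 261943)*(Y + 273**2) = (205228 - 261943)*(-393203 + 273**2) = -56715*(-393203 + 74529) = -56715*(-318674) = 18073595910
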